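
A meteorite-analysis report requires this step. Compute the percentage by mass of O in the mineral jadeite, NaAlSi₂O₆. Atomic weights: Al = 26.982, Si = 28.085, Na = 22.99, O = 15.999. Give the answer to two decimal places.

Formula mass = 1*22.99 + 1*26.982 + 2*28.085 + 6*15.999 = 202.136 g/mol, of which 95.994 g is O.
So O makes up 95.994/202.136 = 0.4749 of the mass, i.e. 47.49%.

47.49 wt%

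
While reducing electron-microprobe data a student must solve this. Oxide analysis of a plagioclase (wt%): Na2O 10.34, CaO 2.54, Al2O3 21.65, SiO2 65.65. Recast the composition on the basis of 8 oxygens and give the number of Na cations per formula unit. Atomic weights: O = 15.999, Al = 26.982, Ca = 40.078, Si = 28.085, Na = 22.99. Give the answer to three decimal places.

Na2O (M=61.979): mol = 0.16683; Na = 0.33366, O = 0.16683.
CaO (M=56.077): mol = 0.04529; Ca = 0.04529, O = 0.04529.
Al2O3 (M=101.961): mol = 0.21234; Al = 0.42468, O = 0.63702.
SiO2 (M=60.083): mol = 1.09266; Si = 1.09266, O = 2.18532.
ΣO = 3.03446; factor = 8/ΣO = 2.63638.
Na apfu = 0.33366 × 2.63638 = 0.880.

0.880 Na apfu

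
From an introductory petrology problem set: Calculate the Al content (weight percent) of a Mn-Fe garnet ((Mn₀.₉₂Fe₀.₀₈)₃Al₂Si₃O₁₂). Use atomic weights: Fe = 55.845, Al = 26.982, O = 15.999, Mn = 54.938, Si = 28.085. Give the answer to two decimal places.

Molar mass of (Mn₀.₉₂Fe₀.₀₈)₃Al₂Si₃O₁₂: 2.76×54.938 + 0.24×55.845 + 2×26.982 + 3×28.085 + 12×15.999 = 495.239 g/mol.
Mass of Al per formula unit: 2 × 26.982 = 53.964 g.
Weight fraction Al = 53.964 / 495.239 = 0.1090.

10.90 weight percent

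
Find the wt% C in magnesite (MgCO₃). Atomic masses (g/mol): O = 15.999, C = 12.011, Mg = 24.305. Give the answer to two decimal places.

14.25 weight percent

Formula mass = 1×24.305 + 1×12.011 + 3×15.999 = 84.313 g/mol, of which 12.011 g is C.
So C makes up 12.011/84.313 = 0.1425 of the mass, i.e. 14.25%.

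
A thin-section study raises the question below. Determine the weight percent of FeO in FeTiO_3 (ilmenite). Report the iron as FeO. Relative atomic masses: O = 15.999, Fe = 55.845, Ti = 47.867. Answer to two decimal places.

47.36 wt%

Formula mass = 151.709 g/mol.
1 Fe → 1.0000 mol FeO per formula unit; M(FeO) = 71.844, so FeO mass = 71.844 g.
71.844/151.709 × 100 = 47.36 wt%.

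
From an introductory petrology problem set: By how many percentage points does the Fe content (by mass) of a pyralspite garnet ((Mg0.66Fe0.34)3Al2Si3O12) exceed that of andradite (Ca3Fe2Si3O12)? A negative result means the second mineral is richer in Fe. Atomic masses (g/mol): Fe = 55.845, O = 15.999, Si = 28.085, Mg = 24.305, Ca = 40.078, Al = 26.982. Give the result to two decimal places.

-8.89 percentage points

First mineral: 56.962 g Fe in 435.293 g formula = 13.09 wt% Fe.
Second mineral: 111.690 g Fe in 508.167 g formula = 21.98 wt% Fe.
13.09% − 21.98% gives a difference of -8.89 percentage points.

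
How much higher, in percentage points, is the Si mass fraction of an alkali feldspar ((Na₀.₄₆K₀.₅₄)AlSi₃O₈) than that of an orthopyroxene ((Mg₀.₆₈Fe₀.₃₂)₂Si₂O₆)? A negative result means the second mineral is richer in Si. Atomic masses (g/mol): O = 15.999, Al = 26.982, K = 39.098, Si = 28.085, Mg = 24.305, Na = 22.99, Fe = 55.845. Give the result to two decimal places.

5.68 percentage points

Si in (Na₀.₄₆K₀.₅₄)AlSi₃O₈: molar mass 270.917 g/mol; 3×28.085 = 84.255 g → 31.10 wt%.
Si in (Mg₀.₆₈Fe₀.₃₂)₂Si₂O₆: molar mass 220.960 g/mol; 2×28.085 = 56.170 g → 25.42 wt%.
Difference = 31.10 − 25.42 = 5.68 percentage points.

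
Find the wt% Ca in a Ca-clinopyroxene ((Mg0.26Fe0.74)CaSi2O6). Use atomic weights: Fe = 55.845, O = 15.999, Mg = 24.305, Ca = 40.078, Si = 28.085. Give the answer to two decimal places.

16.71 wt%

Formula mass = 0.26*24.305 + 0.74*55.845 + 1*40.078 + 2*28.085 + 6*15.999 = 239.887 g/mol, of which 40.078 g is Ca.
So Ca makes up 40.078/239.887 = 0.1671 of the mass, i.e. 16.71%.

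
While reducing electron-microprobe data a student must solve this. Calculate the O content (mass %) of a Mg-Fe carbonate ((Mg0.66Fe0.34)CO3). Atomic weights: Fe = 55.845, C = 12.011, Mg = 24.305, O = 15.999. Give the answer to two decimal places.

M((Mg0.66Fe0.34)CO3) = 95.037 g/mol.
O contributes 3 × 15.999 = 47.997 g per mole.
47.997/95.037 = 0.5050 → 50.50%.

50.50 mass %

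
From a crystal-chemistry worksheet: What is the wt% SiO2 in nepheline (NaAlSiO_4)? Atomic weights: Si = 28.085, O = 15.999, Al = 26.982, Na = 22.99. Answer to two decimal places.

Formula mass = 142.053 g/mol.
1 Si → 1.0000 mol SiO2 per formula unit; M(SiO2) = 60.083, so SiO2 mass = 60.083 g.
60.083/142.053 × 100 = 42.30 wt%.

42.30 wt%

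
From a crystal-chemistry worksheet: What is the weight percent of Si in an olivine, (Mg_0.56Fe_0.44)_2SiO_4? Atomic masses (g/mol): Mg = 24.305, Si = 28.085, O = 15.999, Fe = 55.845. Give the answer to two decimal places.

Formula mass = 1.12×24.305 + 0.88×55.845 + 1×28.085 + 4×15.999 = 168.446 g/mol, of which 28.085 g is Si.
So Si makes up 28.085/168.446 = 0.1667 of the mass, i.e. 16.67%.

16.67 mass %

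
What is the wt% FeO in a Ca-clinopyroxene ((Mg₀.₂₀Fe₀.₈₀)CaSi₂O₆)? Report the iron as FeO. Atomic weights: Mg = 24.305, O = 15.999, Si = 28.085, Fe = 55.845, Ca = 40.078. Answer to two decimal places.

23.77 wt%

Formula mass = 241.779 g/mol.
0.80 Fe → 0.8000 mol FeO per formula unit; M(FeO) = 71.844, so FeO mass = 57.475 g.
57.475/241.779 × 100 = 23.77 wt%.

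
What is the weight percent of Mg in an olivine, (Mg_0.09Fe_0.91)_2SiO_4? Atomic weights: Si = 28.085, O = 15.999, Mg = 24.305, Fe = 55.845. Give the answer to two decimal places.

Formula mass = 0.18·24.305 + 1.82·55.845 + 1·28.085 + 4·15.999 = 198.094 g/mol, of which 4.375 g is Mg.
So Mg makes up 4.375/198.094 = 0.0221 of the mass, i.e. 2.21%.

2.21 weight percent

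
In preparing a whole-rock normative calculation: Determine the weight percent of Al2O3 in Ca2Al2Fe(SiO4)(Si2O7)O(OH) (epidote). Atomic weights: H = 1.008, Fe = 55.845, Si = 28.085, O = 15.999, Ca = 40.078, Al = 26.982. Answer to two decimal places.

Formula mass = 483.215 g/mol.
2 Al → 1.0000 mol Al2O3 per formula unit; M(Al2O3) = 101.961, so Al2O3 mass = 101.961 g.
101.961/483.215 × 100 = 21.10 wt%.

21.10 wt%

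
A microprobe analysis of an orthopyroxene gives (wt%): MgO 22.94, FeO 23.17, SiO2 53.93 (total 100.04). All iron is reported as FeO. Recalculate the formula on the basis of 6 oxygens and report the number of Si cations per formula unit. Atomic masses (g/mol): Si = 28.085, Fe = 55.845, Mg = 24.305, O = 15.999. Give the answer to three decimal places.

MgO (M=40.304): mol = 0.56917; Mg = 0.56917, O = 0.56917.
FeO (M=71.844): mol = 0.32250; Fe = 0.32250, O = 0.32250.
SiO2 (M=60.083): mol = 0.89759; Si = 0.89759, O = 1.79518.
ΣO = 2.68685; factor = 6/ΣO = 2.23310.
Si apfu = 0.89759 × 2.23310 = 2.004.

2.004 Si apfu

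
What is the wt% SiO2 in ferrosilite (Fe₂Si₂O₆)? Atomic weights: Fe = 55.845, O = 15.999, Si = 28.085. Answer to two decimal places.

M(Fe₂Si₂O₆) = 263.854 g/mol; M(SiO2) = 60.083 g/mol.
Moles SiO2 per formula unit = 2 Si ÷ 1 = 2.0000.
SiO2 fraction = (2.0000 × 60.083) / 263.854 = 120.166/263.854 = 0.4554.

45.54 wt%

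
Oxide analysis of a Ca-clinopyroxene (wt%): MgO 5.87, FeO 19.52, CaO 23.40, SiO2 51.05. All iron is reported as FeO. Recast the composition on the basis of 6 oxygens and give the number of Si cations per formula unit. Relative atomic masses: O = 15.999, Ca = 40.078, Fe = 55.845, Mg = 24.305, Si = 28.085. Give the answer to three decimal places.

2.012 Si apfu

MgO: 5.87/40.304 = 0.14564 mol → 0.14564 mol Mg, 0.14564 mol O.
FeO: 19.52/71.844 = 0.27170 mol → 0.27170 mol Fe, 0.27170 mol O.
CaO: 23.40/56.077 = 0.41728 mol → 0.41728 mol Ca, 0.41728 mol O.
SiO2: 51.05/60.083 = 0.84966 mol → 0.84966 mol Si, 1.69932 mol O.
Total oxygen = 2.53394 mol. Normalization factor = 6/2.53394 = 2.36785.
Si per 6 O = 0.84966 × 2.36785 = 2.012.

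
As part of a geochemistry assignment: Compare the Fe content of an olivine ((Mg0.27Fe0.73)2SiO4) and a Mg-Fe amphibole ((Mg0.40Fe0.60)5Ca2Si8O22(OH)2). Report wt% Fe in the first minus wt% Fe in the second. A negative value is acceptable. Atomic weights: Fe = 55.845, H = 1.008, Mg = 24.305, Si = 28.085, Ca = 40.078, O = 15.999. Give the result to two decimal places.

Fe in (Mg0.27Fe0.73)2SiO4: molar mass 186.739 g/mol; 1.46×55.845 = 81.534 g → 43.66 wt%.
Fe in (Mg0.40Fe0.60)5Ca2Si8O22(OH)2: molar mass 906.973 g/mol; 3×55.845 = 167.535 g → 18.47 wt%.
Difference = 43.66 − 18.47 = 25.19 percentage points.

25.19 percentage points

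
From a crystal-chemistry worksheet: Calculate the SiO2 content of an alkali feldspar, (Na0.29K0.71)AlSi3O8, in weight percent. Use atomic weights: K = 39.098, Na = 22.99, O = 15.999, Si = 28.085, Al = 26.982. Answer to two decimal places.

65.87 wt%

M((Na0.29K0.71)AlSi3O8) = 273.656 g/mol; M(SiO2) = 60.083 g/mol.
Moles SiO2 per formula unit = 3 Si ÷ 1 = 3.0000.
SiO2 fraction = (3.0000 × 60.083) / 273.656 = 180.249/273.656 = 0.6587.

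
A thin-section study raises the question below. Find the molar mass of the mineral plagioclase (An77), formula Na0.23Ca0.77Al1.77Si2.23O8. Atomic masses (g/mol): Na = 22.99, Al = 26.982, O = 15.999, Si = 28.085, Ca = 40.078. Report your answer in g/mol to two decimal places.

274.53 g/mol

The formula mass is the sum 0.23·22.99 + 0.77·40.078 + 1.77·26.982 + 2.23·28.085 + 8·15.999.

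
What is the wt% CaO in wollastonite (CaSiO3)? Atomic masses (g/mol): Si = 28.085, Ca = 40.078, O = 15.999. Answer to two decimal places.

48.28 wt%

Formula mass = 116.160 g/mol.
1 Ca → 1.0000 mol CaO per formula unit; M(CaO) = 56.077, so CaO mass = 56.077 g.
56.077/116.160 × 100 = 48.28 wt%.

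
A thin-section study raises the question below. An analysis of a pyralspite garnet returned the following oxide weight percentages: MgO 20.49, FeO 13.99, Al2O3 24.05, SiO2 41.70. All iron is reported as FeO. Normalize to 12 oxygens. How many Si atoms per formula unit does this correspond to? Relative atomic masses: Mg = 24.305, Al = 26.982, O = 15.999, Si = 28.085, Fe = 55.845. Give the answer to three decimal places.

MgO: 20.49/40.304 = 0.50839 mol → 0.50839 mol Mg, 0.50839 mol O.
FeO: 13.99/71.844 = 0.19473 mol → 0.19473 mol Fe, 0.19473 mol O.
Al2O3: 24.05/101.961 = 0.23587 mol → 0.47174 mol Al, 0.70761 mol O.
SiO2: 41.70/60.083 = 0.69404 mol → 0.69404 mol Si, 1.38808 mol O.
Total oxygen = 2.79881 mol. Normalization factor = 12/2.79881 = 4.28754.
Si per 12 O = 0.69404 × 4.28754 = 2.976.

2.976 Si apfu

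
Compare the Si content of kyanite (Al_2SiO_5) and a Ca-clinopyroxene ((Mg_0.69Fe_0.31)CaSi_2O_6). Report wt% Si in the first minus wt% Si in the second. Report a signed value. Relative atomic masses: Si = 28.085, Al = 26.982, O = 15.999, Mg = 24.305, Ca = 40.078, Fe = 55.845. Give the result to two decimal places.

First mineral: 28.085 g Si in 162.044 g formula = 17.33 wt% Si.
Second mineral: 56.170 g Si in 226.324 g formula = 24.82 wt% Si.
17.33% − 24.82% gives a difference of -7.49 percentage points.

-7.49 percentage points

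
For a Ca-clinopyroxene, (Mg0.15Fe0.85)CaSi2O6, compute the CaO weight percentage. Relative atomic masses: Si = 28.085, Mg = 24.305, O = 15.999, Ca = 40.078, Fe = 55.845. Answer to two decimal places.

23.04 wt%

M((Mg0.15Fe0.85)CaSi2O6) = 243.356 g/mol; M(CaO) = 56.077 g/mol.
Moles CaO per formula unit = 1 Ca ÷ 1 = 1.0000.
CaO fraction = (1.0000 × 56.077) / 243.356 = 56.077/243.356 = 0.2304.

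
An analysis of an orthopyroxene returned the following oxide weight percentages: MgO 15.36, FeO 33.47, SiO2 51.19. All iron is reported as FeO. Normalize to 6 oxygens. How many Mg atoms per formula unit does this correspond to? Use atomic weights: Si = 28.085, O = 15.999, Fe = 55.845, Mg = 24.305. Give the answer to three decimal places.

0.896 Mg apfu

MgO: 15.36/40.304 = 0.38110 mol → 0.38110 mol Mg, 0.38110 mol O.
FeO: 33.47/71.844 = 0.46587 mol → 0.46587 mol Fe, 0.46587 mol O.
SiO2: 51.19/60.083 = 0.85199 mol → 0.85199 mol Si, 1.70398 mol O.
Total oxygen = 2.55095 mol. Normalization factor = 6/2.55095 = 2.35206.
Mg per 6 O = 0.38110 × 2.35206 = 0.896.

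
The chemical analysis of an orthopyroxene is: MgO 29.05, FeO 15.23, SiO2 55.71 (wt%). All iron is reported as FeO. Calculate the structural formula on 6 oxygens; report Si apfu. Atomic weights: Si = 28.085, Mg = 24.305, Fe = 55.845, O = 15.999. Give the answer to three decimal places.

1.996 Si apfu

MgO: 29.05/40.304 = 0.72077 mol → 0.72077 mol Mg, 0.72077 mol O.
FeO: 15.23/71.844 = 0.21199 mol → 0.21199 mol Fe, 0.21199 mol O.
SiO2: 55.71/60.083 = 0.92722 mol → 0.92722 mol Si, 1.85444 mol O.
Total oxygen = 2.78720 mol. Normalization factor = 6/2.78720 = 2.15270.
Si per 6 O = 0.92722 × 2.15270 = 1.996.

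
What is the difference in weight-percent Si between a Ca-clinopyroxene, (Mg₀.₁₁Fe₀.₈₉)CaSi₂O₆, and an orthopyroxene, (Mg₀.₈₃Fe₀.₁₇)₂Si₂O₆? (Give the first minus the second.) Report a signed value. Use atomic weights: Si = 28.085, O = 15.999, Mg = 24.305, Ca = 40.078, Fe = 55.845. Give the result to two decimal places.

-3.60 percentage points

Si in (Mg₀.₁₁Fe₀.₈₉)CaSi₂O₆: molar mass 244.618 g/mol; 2×28.085 = 56.170 g → 22.96 wt%.
Si in (Mg₀.₈₃Fe₀.₁₇)₂Si₂O₆: molar mass 211.498 g/mol; 2×28.085 = 56.170 g → 26.56 wt%.
Difference = 22.96 − 26.56 = -3.60 percentage points.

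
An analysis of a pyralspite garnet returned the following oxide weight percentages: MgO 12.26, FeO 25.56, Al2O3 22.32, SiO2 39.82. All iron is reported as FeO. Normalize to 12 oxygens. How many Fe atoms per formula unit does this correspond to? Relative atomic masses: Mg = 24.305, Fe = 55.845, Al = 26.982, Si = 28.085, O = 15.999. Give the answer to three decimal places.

12.26 wt% MgO ÷ 40.304 g/mol = 0.30419 mol, giving 0.30419 Mg and 0.30419 O.
25.56 wt% FeO ÷ 71.844 g/mol = 0.35577 mol, giving 0.35577 Fe and 0.35577 O.
22.32 wt% Al2O3 ÷ 101.961 g/mol = 0.21891 mol, giving 0.43782 Al and 0.65673 O.
39.82 wt% SiO2 ÷ 60.083 g/mol = 0.66275 mol, giving 0.66275 Si and 1.32550 O.
Oxygen sums to 2.64219; scaling by 12/2.64219 = 4.54169 puts the formula on 12 O.
Fe: 0.35577 × 4.54169 = 1.616 atoms per formula unit.

1.616 Fe apfu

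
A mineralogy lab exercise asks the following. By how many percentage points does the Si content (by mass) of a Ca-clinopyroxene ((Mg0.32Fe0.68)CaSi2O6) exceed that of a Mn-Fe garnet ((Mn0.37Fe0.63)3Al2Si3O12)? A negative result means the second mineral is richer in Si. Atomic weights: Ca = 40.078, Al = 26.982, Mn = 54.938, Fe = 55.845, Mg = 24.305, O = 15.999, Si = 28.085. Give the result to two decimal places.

6.64 percentage points

M((Mg0.32Fe0.68)CaSi2O6) = 237.994 g/mol, so wt% Si = 56.170/237.994 × 100 = 23.60%.
M((Mn0.37Fe0.63)3Al2Si3O12) = 496.735 g/mol, so wt% Si = 84.255/496.735 × 100 = 16.96%.
23.60 − 16.96 = 6.64 pp.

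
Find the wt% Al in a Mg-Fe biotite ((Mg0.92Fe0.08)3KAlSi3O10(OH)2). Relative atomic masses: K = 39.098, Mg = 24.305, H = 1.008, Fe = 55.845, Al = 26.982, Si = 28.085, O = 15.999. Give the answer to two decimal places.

6.35 mass %

Formula mass = 2.76×24.305 + 0.24×55.845 + 1×39.098 + 1×26.982 + 3×28.085 + 12×15.999 + 2×1.008 = 424.824 g/mol, of which 26.982 g is Al.
So Al makes up 26.982/424.824 = 0.0635 of the mass, i.e. 6.35%.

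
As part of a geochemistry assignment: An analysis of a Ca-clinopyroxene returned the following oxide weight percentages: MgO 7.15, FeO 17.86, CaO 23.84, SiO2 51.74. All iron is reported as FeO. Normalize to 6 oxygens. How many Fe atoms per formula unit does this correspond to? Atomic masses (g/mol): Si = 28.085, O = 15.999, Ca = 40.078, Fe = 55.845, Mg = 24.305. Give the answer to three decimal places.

0.580 Fe apfu

7.15 wt% MgO ÷ 40.304 g/mol = 0.17740 mol, giving 0.17740 Mg and 0.17740 O.
17.86 wt% FeO ÷ 71.844 g/mol = 0.24859 mol, giving 0.24859 Fe and 0.24859 O.
23.84 wt% CaO ÷ 56.077 g/mol = 0.42513 mol, giving 0.42513 Ca and 0.42513 O.
51.74 wt% SiO2 ÷ 60.083 g/mol = 0.86114 mol, giving 0.86114 Si and 1.72228 O.
Oxygen sums to 2.57340; scaling by 6/2.57340 = 2.33155 puts the formula on 6 O.
Fe: 0.24859 × 2.33155 = 0.580 atoms per formula unit.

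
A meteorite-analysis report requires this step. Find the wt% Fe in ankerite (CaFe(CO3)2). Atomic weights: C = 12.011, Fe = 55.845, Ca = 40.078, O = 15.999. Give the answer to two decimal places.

25.86 weight percent

M(CaFe(CO3)2) = 215.939 g/mol.
Fe contributes 1 × 55.845 = 55.845 g per mole.
55.845/215.939 = 0.2586 → 25.86%.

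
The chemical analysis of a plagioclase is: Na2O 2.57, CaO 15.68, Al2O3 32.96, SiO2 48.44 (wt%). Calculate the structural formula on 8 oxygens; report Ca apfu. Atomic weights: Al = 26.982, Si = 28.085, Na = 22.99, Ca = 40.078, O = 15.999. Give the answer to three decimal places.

Na2O: 2.57/61.979 = 0.04147 mol → 0.08294 mol Na, 0.04147 mol O.
CaO: 15.68/56.077 = 0.27962 mol → 0.27962 mol Ca, 0.27962 mol O.
Al2O3: 32.96/101.961 = 0.32326 mol → 0.64652 mol Al, 0.96978 mol O.
SiO2: 48.44/60.083 = 0.80622 mol → 0.80622 mol Si, 1.61244 mol O.
Total oxygen = 2.90331 mol. Normalization factor = 8/2.90331 = 2.75548.
Ca per 8 O = 0.27962 × 2.75548 = 0.770.

0.770 Ca apfu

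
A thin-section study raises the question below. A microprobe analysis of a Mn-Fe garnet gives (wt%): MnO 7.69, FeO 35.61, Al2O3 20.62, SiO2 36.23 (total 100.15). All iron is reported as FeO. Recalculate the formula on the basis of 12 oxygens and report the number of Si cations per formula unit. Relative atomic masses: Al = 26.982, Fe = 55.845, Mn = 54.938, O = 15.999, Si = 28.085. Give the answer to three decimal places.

2.994 Si apfu

MnO: 7.69/70.937 = 0.10841 mol → 0.10841 mol Mn, 0.10841 mol O.
FeO: 35.61/71.844 = 0.49566 mol → 0.49566 mol Fe, 0.49566 mol O.
Al2O3: 20.62/101.961 = 0.20223 mol → 0.40446 mol Al, 0.60669 mol O.
SiO2: 36.23/60.083 = 0.60300 mol → 0.60300 mol Si, 1.20600 mol O.
Total oxygen = 2.41676 mol. Normalization factor = 12/2.41676 = 4.96533.
Si per 12 O = 0.60300 × 4.96533 = 2.994.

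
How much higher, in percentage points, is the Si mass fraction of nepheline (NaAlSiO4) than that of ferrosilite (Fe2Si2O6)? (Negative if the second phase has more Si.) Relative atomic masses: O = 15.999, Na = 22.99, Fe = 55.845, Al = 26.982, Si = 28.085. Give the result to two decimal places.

-1.52 percentage points

M(NaAlSiO4) = 142.053 g/mol, so wt% Si = 28.085/142.053 × 100 = 19.77%.
M(Fe2Si2O6) = 263.854 g/mol, so wt% Si = 56.170/263.854 × 100 = 21.29%.
19.77 − 21.29 = -1.52 pp.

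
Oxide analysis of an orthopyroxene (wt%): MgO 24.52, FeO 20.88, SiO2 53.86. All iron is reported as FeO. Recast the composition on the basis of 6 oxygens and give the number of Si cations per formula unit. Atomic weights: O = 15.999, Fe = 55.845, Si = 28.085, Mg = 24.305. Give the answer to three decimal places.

24.52 wt% MgO ÷ 40.304 g/mol = 0.60838 mol, giving 0.60838 Mg and 0.60838 O.
20.88 wt% FeO ÷ 71.844 g/mol = 0.29063 mol, giving 0.29063 Fe and 0.29063 O.
53.86 wt% SiO2 ÷ 60.083 g/mol = 0.89643 mol, giving 0.89643 Si and 1.79286 O.
Oxygen sums to 2.69187; scaling by 6/2.69187 = 2.22893 puts the formula on 6 O.
Si: 0.89643 × 2.22893 = 1.998 atoms per formula unit.

1.998 Si apfu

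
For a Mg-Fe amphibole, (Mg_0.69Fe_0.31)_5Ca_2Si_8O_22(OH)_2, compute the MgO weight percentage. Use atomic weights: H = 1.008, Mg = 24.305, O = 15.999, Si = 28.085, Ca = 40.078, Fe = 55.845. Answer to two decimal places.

Formula mass = 861.240 g/mol.
3.45 Mg → 3.4500 mol MgO per formula unit; M(MgO) = 40.304, so MgO mass = 139.049 g.
139.049/861.240 × 100 = 16.15 wt%.

16.15 wt%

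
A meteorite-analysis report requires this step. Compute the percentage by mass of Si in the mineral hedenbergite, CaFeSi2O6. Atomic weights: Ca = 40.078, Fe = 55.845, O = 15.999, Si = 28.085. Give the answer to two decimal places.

22.64 wt%

Molar mass of CaFeSi2O6: 1·40.078 + 1·55.845 + 2·28.085 + 6·15.999 = 248.087 g/mol.
Mass of Si per formula unit: 2 × 28.085 = 56.170 g.
Weight fraction Si = 56.170 / 248.087 = 0.2264.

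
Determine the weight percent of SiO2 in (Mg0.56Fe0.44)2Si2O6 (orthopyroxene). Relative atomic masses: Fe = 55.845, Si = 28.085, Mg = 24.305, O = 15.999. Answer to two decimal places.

52.58 wt%

M((Mg0.56Fe0.44)2Si2O6) = 228.529 g/mol; M(SiO2) = 60.083 g/mol.
Moles SiO2 per formula unit = 2 Si ÷ 1 = 2.0000.
SiO2 fraction = (2.0000 × 60.083) / 228.529 = 120.166/228.529 = 0.5258.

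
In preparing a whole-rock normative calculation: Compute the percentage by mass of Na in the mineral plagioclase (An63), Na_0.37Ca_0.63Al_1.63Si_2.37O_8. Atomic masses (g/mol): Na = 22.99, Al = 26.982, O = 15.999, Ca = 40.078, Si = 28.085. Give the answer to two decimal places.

Formula mass = 0.37*22.99 + 0.63*40.078 + 1.63*26.982 + 2.37*28.085 + 8*15.999 = 272.290 g/mol, of which 8.506 g is Na.
So Na makes up 8.506/272.290 = 0.0312 of the mass, i.e. 3.12%.

3.12 wt%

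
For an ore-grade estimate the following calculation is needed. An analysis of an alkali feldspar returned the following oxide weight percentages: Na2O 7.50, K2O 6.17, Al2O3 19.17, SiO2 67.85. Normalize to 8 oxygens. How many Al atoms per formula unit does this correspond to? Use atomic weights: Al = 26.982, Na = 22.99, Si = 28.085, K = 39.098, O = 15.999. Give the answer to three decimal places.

Na2O (M=61.979): mol = 0.12101; Na = 0.24202, O = 0.12101.
K2O (M=94.195): mol = 0.06550; K = 0.13100, O = 0.06550.
Al2O3 (M=101.961): mol = 0.18801; Al = 0.37602, O = 0.56403.
SiO2 (M=60.083): mol = 1.12927; Si = 1.12927, O = 2.25854.
ΣO = 3.00908; factor = 8/ΣO = 2.65862.
Al apfu = 0.37602 × 2.65862 = 1.000.

1.000 Al apfu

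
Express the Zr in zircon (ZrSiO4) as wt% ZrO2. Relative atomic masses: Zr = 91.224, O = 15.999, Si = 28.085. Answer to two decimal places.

67.22 wt%

Molar mass of ZrSiO4 = 1·91.224 + 1·28.085 + 4·15.999 = 183.305 g/mol.
Each formula unit contains 1 Zr, equivalent to 1/1 = 1.0000 mol ZrO2.
M(ZrO2) = 1×91.224 + 2×15.999 = 123.222 g/mol.
Mass of ZrO2 per formula unit = 1.0000 × 123.222 = 123.222 g.
ZrO2 wt% = 123.222 / 183.305 × 100 = 67.22%.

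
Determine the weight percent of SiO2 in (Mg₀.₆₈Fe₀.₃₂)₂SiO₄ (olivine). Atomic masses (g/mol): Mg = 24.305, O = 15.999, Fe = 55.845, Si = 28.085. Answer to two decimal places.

37.35 wt%

M((Mg₀.₆₈Fe₀.₃₂)₂SiO₄) = 160.877 g/mol; M(SiO2) = 60.083 g/mol.
Moles SiO2 per formula unit = 1 Si ÷ 1 = 1.0000.
SiO2 fraction = (1.0000 × 60.083) / 160.877 = 60.083/160.877 = 0.3735.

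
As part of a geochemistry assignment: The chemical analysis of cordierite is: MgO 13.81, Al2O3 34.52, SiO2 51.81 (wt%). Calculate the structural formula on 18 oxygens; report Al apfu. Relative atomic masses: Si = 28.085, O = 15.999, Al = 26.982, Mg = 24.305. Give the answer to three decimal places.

3.953 Al apfu

13.81 wt% MgO ÷ 40.304 g/mol = 0.34265 mol, giving 0.34265 Mg and 0.34265 O.
34.52 wt% Al2O3 ÷ 101.961 g/mol = 0.33856 mol, giving 0.67712 Al and 1.01568 O.
51.81 wt% SiO2 ÷ 60.083 g/mol = 0.86231 mol, giving 0.86231 Si and 1.72462 O.
Oxygen sums to 3.08295; scaling by 18/3.08295 = 5.83856 puts the formula on 18 O.
Al: 0.67712 × 5.83856 = 3.953 atoms per formula unit.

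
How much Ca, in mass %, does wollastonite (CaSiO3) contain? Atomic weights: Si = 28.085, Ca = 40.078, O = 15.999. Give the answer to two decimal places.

34.50 mass %

Formula mass = 1×40.078 + 1×28.085 + 3×15.999 = 116.160 g/mol, of which 40.078 g is Ca.
So Ca makes up 40.078/116.160 = 0.3450 of the mass, i.e. 34.50%.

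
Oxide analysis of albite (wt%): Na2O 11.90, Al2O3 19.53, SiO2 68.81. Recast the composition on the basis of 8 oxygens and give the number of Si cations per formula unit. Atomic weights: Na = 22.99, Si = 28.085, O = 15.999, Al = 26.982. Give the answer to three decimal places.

Na2O: 11.90/61.979 = 0.19200 mol → 0.38400 mol Na, 0.19200 mol O.
Al2O3: 19.53/101.961 = 0.19154 mol → 0.38308 mol Al, 0.57462 mol O.
SiO2: 68.81/60.083 = 1.14525 mol → 1.14525 mol Si, 2.29050 mol O.
Total oxygen = 3.05712 mol. Normalization factor = 8/3.05712 = 2.61684.
Si per 8 O = 1.14525 × 2.61684 = 2.997.

2.997 Si apfu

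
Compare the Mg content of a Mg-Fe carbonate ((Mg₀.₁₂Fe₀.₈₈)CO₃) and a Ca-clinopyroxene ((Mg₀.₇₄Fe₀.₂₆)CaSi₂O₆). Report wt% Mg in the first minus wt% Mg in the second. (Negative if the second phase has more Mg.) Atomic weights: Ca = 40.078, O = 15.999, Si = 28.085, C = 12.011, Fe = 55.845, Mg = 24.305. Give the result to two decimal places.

-5.40 percentage points

M((Mg₀.₁₂Fe₀.₈₈)CO₃) = 112.068 g/mol, so wt% Mg = 2.917/112.068 × 100 = 2.60%.
M((Mg₀.₇₄Fe₀.₂₆)CaSi₂O₆) = 224.747 g/mol, so wt% Mg = 17.986/224.747 × 100 = 8.00%.
2.60 − 8.00 = -5.40 pp.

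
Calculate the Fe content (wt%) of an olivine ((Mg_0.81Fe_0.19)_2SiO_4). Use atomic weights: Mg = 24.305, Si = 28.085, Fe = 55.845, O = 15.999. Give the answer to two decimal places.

M((Mg_0.81Fe_0.19)_2SiO_4) = 152.676 g/mol.
Fe contributes 0.38 × 55.845 = 21.221 g per mole.
21.221/152.676 = 0.1390 → 13.90%.

13.90 wt%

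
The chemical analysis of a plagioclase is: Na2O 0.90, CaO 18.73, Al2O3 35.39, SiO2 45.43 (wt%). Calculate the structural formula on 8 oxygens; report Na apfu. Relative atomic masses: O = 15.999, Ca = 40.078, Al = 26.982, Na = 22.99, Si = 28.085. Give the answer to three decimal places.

0.080 Na apfu

0.90 wt% Na2O ÷ 61.979 g/mol = 0.01452 mol, giving 0.02904 Na and 0.01452 O.
18.73 wt% CaO ÷ 56.077 g/mol = 0.33401 mol, giving 0.33401 Ca and 0.33401 O.
35.39 wt% Al2O3 ÷ 101.961 g/mol = 0.34709 mol, giving 0.69418 Al and 1.04127 O.
45.43 wt% SiO2 ÷ 60.083 g/mol = 0.75612 mol, giving 0.75612 Si and 1.51224 O.
Oxygen sums to 2.90204; scaling by 8/2.90204 = 2.75668 puts the formula on 8 O.
Na: 0.02904 × 2.75668 = 0.080 atoms per formula unit.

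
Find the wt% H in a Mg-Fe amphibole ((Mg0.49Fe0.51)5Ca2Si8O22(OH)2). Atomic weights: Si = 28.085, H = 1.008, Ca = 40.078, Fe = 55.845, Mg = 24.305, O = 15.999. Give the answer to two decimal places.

Formula mass = 2.45*24.305 + 2.55*55.845 + 2*40.078 + 8*28.085 + 24*15.999 + 2*1.008 = 892.780 g/mol, of which 2.016 g is H.
So H makes up 2.016/892.780 = 0.0023 of the mass, i.e. 0.23%.

0.23 wt%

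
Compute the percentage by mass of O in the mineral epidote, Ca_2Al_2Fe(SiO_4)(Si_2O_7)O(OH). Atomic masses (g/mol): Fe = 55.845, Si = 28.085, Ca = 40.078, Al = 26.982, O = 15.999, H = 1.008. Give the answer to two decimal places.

43.04 wt%

Formula mass = 2×40.078 + 2×26.982 + 1×55.845 + 3×28.085 + 13×15.999 + 1×1.008 = 483.215 g/mol, of which 207.987 g is O.
So O makes up 207.987/483.215 = 0.4304 of the mass, i.e. 43.04%.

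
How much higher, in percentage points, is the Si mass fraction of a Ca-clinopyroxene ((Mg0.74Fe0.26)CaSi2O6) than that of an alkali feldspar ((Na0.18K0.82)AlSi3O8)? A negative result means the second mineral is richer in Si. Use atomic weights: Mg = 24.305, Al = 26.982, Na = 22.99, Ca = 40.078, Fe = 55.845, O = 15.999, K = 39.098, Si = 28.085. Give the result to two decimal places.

First mineral: 56.170 g Si in 224.747 g formula = 24.99 wt% Si.
Second mineral: 84.255 g Si in 275.428 g formula = 30.59 wt% Si.
24.99% − 30.59% gives a difference of -5.60 percentage points.

-5.60 percentage points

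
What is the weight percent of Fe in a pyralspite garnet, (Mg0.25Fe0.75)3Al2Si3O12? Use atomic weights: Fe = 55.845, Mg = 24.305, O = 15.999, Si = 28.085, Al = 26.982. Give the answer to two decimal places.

26.50 weight percent

M((Mg0.25Fe0.75)3Al2Si3O12) = 474.087 g/mol.
Fe contributes 2.25 × 55.845 = 125.651 g per mole.
125.651/474.087 = 0.2650 → 26.50%.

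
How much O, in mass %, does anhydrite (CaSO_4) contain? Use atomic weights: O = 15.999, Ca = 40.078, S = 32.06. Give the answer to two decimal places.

47.01 mass %

Formula mass = 1*40.078 + 1*32.06 + 4*15.999 = 136.134 g/mol, of which 63.996 g is O.
So O makes up 63.996/136.134 = 0.4701 of the mass, i.e. 47.01%.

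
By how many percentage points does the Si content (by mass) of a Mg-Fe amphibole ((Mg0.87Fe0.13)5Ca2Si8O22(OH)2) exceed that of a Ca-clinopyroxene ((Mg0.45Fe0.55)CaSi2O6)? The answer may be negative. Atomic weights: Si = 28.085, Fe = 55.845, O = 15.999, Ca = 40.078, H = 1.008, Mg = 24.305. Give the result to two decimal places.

Si in (Mg0.87Fe0.13)5Ca2Si8O22(OH)2: molar mass 832.854 g/mol; 8×28.085 = 224.680 g → 26.98 wt%.
Si in (Mg0.45Fe0.55)CaSi2O6: molar mass 233.894 g/mol; 2×28.085 = 56.170 g → 24.02 wt%.
Difference = 26.98 − 24.02 = 2.96 percentage points.

2.96 percentage points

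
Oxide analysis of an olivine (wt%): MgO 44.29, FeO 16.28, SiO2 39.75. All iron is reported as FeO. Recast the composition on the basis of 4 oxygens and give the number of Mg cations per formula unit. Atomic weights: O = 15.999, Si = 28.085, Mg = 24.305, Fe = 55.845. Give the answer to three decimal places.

1.660 Mg apfu

MgO (M=40.304): mol = 1.09890; Mg = 1.09890, O = 1.09890.
FeO (M=71.844): mol = 0.22660; Fe = 0.22660, O = 0.22660.
SiO2 (M=60.083): mol = 0.66158; Si = 0.66158, O = 1.32316.
ΣO = 2.64866; factor = 4/ΣO = 1.51020.
Mg apfu = 1.09890 × 1.51020 = 1.660.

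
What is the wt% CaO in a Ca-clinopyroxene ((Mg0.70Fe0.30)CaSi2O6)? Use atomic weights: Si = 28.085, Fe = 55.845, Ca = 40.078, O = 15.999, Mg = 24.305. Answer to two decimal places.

Molar mass of (Mg0.70Fe0.30)CaSi2O6 = 0.70×24.305 + 0.30×55.845 + 1×40.078 + 2×28.085 + 6×15.999 = 226.009 g/mol.
Each formula unit contains 1 Ca, equivalent to 1/1 = 1.0000 mol CaO.
M(CaO) = 1×40.078 + 1×15.999 = 56.077 g/mol.
Mass of CaO per formula unit = 1.0000 × 56.077 = 56.077 g.
CaO wt% = 56.077 / 226.009 × 100 = 24.81%.

24.81 wt%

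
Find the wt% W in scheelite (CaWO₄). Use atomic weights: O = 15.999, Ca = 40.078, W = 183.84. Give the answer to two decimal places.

Formula mass = 1*40.078 + 1*183.84 + 4*15.999 = 287.914 g/mol, of which 183.840 g is W.
So W makes up 183.840/287.914 = 0.6385 of the mass, i.e. 63.85%.

63.85 mass %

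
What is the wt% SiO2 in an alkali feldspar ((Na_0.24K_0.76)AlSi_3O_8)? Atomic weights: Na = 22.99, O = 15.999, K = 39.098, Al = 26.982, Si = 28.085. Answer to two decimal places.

65.67 wt%

M((Na_0.24K_0.76)AlSi_3O_8) = 274.461 g/mol; M(SiO2) = 60.083 g/mol.
Moles SiO2 per formula unit = 3 Si ÷ 1 = 3.0000.
SiO2 fraction = (3.0000 × 60.083) / 274.461 = 180.249/274.461 = 0.6567.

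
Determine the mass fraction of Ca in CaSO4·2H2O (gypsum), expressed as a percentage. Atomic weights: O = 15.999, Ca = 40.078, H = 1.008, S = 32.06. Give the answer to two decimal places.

Molar mass of CaSO4·2H2O: 1·40.078 + 1·32.06 + 6·15.999 + 4·1.008 = 172.164 g/mol.
Mass of Ca per formula unit: 1 × 40.078 = 40.078 g.
Weight fraction Ca = 40.078 / 172.164 = 0.2328.

23.28 wt%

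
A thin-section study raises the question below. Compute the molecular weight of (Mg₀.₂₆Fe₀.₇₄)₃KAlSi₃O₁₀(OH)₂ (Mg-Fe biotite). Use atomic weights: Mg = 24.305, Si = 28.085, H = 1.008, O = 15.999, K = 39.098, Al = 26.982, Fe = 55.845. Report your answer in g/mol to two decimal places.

M = 0.78(24.305) + 2.22(55.845) + 1(39.098) + 1(26.982) + 3(28.085) + 12(15.999) + 2(1.008)

487.27 g/mol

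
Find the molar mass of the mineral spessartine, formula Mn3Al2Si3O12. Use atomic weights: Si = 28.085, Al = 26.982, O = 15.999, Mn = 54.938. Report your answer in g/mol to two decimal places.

495.02 g/mol

The formula mass is the sum 3*54.938 + 2*26.982 + 3*28.085 + 12*15.999.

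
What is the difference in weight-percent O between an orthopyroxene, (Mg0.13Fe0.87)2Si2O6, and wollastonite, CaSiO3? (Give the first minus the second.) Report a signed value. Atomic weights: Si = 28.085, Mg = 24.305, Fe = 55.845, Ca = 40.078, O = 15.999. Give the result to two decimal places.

First mineral: 95.994 g O in 255.654 g formula = 37.55 wt% O.
Second mineral: 47.997 g O in 116.160 g formula = 41.32 wt% O.
37.55% − 41.32% gives a difference of -3.77 percentage points.

-3.77 percentage points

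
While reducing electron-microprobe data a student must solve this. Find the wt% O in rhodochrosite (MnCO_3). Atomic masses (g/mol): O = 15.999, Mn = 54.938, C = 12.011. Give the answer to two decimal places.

Formula mass = 1*54.938 + 1*12.011 + 3*15.999 = 114.946 g/mol, of which 47.997 g is O.
So O makes up 47.997/114.946 = 0.4176 of the mass, i.e. 41.76%.

41.76 weight percent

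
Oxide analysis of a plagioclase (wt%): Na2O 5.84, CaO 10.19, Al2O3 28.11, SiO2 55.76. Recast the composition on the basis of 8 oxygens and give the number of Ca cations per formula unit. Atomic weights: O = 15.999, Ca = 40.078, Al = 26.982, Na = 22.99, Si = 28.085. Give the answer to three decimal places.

Na2O (M=61.979): mol = 0.09423; Na = 0.18846, O = 0.09423.
CaO (M=56.077): mol = 0.18171; Ca = 0.18171, O = 0.18171.
Al2O3 (M=101.961): mol = 0.27569; Al = 0.55138, O = 0.82707.
SiO2 (M=60.083): mol = 0.92805; Si = 0.92805, O = 1.85610.
ΣO = 2.95911; factor = 8/ΣO = 2.70352.
Ca apfu = 0.18171 × 2.70352 = 0.491.

0.491 Ca apfu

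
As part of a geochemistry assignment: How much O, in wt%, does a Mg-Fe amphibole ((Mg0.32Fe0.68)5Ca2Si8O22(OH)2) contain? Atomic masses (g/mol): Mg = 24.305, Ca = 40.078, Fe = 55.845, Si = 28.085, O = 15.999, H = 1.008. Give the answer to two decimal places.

41.76 wt%

Formula mass = 1.60×24.305 + 3.40×55.845 + 2×40.078 + 8×28.085 + 24×15.999 + 2×1.008 = 919.589 g/mol, of which 383.976 g is O.
So O makes up 383.976/919.589 = 0.4176 of the mass, i.e. 41.76%.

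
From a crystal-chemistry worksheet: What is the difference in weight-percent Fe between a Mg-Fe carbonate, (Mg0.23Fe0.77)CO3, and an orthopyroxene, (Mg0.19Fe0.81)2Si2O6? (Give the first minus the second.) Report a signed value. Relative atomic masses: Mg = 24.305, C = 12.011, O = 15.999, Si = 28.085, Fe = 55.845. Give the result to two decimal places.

3.68 percentage points

M((Mg0.23Fe0.77)CO3) = 108.599 g/mol, so wt% Fe = 43.001/108.599 × 100 = 39.60%.
M((Mg0.19Fe0.81)2Si2O6) = 251.869 g/mol, so wt% Fe = 90.469/251.869 × 100 = 35.92%.
39.60 − 35.92 = 3.68 pp.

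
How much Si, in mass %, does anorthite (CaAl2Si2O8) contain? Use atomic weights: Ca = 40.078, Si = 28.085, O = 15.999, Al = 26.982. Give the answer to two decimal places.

20.19 mass %

Formula mass = 1·40.078 + 2·26.982 + 2·28.085 + 8·15.999 = 278.204 g/mol, of which 56.170 g is Si.
So Si makes up 56.170/278.204 = 0.2019 of the mass, i.e. 20.19%.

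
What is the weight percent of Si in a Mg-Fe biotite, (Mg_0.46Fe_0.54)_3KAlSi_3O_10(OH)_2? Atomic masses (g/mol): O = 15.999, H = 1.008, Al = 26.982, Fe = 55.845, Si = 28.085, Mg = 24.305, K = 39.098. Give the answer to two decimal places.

Formula mass = 1.38×24.305 + 1.62×55.845 + 1×39.098 + 1×26.982 + 3×28.085 + 12×15.999 + 2×1.008 = 468.349 g/mol, of which 84.255 g is Si.
So Si makes up 84.255/468.349 = 0.1799 of the mass, i.e. 17.99%.

17.99 mass %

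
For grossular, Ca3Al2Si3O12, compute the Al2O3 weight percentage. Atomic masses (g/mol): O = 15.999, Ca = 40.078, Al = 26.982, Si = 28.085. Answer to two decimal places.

22.64 wt%

Formula mass = 450.441 g/mol.
2 Al → 1.0000 mol Al2O3 per formula unit; M(Al2O3) = 101.961, so Al2O3 mass = 101.961 g.
101.961/450.441 × 100 = 22.64 wt%.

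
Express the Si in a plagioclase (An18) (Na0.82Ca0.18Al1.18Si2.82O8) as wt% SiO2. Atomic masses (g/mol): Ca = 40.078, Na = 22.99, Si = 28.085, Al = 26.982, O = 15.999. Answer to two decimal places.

Molar mass of Na0.82Ca0.18Al1.18Si2.82O8 = 0.82·22.99 + 0.18·40.078 + 1.18·26.982 + 2.82·28.085 + 8·15.999 = 265.096 g/mol.
Each formula unit contains 2.82 Si, equivalent to 2.82/1 = 2.8200 mol SiO2.
M(SiO2) = 1×28.085 + 2×15.999 = 60.083 g/mol.
Mass of SiO2 per formula unit = 2.8200 × 60.083 = 169.434 g.
SiO2 wt% = 169.434 / 265.096 × 100 = 63.91%.

63.91 wt%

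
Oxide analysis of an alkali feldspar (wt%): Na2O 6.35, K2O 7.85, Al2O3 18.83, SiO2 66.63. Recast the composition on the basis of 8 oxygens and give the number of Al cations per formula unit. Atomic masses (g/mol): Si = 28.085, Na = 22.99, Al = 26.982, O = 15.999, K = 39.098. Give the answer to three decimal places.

0.999 Al apfu

Na2O: 6.35/61.979 = 0.10245 mol → 0.20490 mol Na, 0.10245 mol O.
K2O: 7.85/94.195 = 0.08334 mol → 0.16668 mol K, 0.08334 mol O.
Al2O3: 18.83/101.961 = 0.18468 mol → 0.36936 mol Al, 0.55404 mol O.
SiO2: 66.63/60.083 = 1.10897 mol → 1.10897 mol Si, 2.21794 mol O.
Total oxygen = 2.95777 mol. Normalization factor = 8/2.95777 = 2.70474.
Al per 8 O = 0.36936 × 2.70474 = 0.999.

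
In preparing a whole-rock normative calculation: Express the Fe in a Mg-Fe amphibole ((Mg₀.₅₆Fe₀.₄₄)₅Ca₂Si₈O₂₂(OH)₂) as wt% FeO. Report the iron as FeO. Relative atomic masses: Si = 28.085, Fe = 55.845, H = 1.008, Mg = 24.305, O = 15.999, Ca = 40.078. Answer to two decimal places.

17.93 wt%

M((Mg₀.₅₆Fe₀.₄₄)₅Ca₂Si₈O₂₂(OH)₂) = 881.741 g/mol; M(FeO) = 71.844 g/mol.
Moles FeO per formula unit = 2.20 Fe ÷ 1 = 2.2000.
FeO fraction = (2.2000 × 71.844) / 881.741 = 158.057/881.741 = 0.1793.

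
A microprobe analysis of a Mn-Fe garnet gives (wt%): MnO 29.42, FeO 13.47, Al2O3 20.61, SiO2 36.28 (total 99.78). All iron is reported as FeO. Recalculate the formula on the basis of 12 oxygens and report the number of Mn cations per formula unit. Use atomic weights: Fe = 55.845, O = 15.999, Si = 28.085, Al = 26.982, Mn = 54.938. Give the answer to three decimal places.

MnO (M=70.937): mol = 0.41473; Mn = 0.41473, O = 0.41473.
FeO (M=71.844): mol = 0.18749; Fe = 0.18749, O = 0.18749.
Al2O3 (M=101.961): mol = 0.20214; Al = 0.40428, O = 0.60642.
SiO2 (M=60.083): mol = 0.60383; Si = 0.60383, O = 1.20766.
ΣO = 2.41630; factor = 12/ΣO = 4.96627.
Mn apfu = 0.41473 × 4.96627 = 2.060.

2.060 Mn apfu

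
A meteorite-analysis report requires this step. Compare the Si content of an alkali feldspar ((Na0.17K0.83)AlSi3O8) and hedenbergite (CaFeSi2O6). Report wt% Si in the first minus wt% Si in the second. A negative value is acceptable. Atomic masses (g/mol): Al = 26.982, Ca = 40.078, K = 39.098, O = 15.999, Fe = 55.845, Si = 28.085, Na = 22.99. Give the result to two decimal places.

7.93 percentage points

Si in (Na0.17K0.83)AlSi3O8: molar mass 275.589 g/mol; 3×28.085 = 84.255 g → 30.57 wt%.
Si in CaFeSi2O6: molar mass 248.087 g/mol; 2×28.085 = 56.170 g → 22.64 wt%.
Difference = 30.57 − 22.64 = 7.93 percentage points.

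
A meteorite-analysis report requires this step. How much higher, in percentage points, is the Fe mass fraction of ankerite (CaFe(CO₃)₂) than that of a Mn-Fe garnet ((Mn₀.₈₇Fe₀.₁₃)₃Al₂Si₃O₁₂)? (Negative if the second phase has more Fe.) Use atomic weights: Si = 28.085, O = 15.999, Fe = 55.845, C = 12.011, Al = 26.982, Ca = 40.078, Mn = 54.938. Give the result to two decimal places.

21.46 percentage points

First mineral: 55.845 g Fe in 215.939 g formula = 25.86 wt% Fe.
Second mineral: 21.780 g Fe in 495.375 g formula = 4.40 wt% Fe.
25.86% − 4.40% gives a difference of 21.46 percentage points.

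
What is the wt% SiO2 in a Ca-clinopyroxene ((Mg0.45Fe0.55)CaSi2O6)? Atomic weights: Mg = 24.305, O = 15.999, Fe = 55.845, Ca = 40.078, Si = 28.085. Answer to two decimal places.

51.38 wt%

Formula mass = 233.894 g/mol.
2 Si → 2.0000 mol SiO2 per formula unit; M(SiO2) = 60.083, so SiO2 mass = 120.166 g.
120.166/233.894 × 100 = 51.38 wt%.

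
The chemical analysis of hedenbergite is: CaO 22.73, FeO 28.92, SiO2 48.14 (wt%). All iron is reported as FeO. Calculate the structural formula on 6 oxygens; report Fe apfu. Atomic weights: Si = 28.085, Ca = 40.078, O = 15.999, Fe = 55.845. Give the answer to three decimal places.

CaO (M=56.077): mol = 0.40534; Ca = 0.40534, O = 0.40534.
FeO (M=71.844): mol = 0.40254; Fe = 0.40254, O = 0.40254.
SiO2 (M=60.083): mol = 0.80122; Si = 0.80122, O = 1.60244.
ΣO = 2.41032; factor = 6/ΣO = 2.48930.
Fe apfu = 0.40254 × 2.48930 = 1.002.

1.002 Fe apfu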